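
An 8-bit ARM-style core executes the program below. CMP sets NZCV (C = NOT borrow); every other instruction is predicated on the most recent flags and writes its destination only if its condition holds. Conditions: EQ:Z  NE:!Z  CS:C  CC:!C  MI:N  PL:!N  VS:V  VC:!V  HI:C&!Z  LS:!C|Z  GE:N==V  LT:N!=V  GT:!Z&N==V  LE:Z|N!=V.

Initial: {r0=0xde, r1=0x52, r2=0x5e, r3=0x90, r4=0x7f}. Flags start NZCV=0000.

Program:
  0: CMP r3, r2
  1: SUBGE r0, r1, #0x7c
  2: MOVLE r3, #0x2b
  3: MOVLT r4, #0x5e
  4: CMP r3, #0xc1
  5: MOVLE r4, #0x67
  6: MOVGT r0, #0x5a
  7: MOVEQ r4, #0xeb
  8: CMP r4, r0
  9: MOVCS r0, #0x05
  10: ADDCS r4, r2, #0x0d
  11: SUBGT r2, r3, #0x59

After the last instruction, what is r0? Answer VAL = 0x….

0: ✓ CMP  NZCV=0011
1: · SUBGE
2: ✓ MOVLE  r3←0x2b
3: ✓ MOVLT  r4←0x5e
4: ✓ CMP  NZCV=0000
5: · MOVLE
6: ✓ MOVGT  r0←0x5a
7: · MOVEQ
8: ✓ CMP  NZCV=0010
9: ✓ MOVCS  r0←0x05
10: ✓ ADDCS  r4←0x6b
11: ✓ SUBGT  r2←0xd2

VAL = 0x05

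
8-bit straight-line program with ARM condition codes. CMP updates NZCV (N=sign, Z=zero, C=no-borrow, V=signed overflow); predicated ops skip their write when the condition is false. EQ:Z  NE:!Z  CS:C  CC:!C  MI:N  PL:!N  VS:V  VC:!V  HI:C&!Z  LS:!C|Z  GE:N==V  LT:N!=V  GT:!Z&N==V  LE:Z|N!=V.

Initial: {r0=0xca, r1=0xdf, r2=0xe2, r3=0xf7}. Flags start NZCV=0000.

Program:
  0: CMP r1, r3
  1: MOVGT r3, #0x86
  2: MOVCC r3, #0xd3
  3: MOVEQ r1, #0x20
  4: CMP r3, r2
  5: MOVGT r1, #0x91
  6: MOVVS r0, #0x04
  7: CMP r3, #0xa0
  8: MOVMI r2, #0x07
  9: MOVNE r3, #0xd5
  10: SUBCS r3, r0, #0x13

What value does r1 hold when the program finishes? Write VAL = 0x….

VAL = 0xdf

0: ✓ CMP  NZCV=1000
1: · MOVGT
2: ✓ MOVCC  r3←0xd3
3: · MOVEQ
4: ✓ CMP  NZCV=1000
5: · MOVGT
6: · MOVVS
7: ✓ CMP  NZCV=0010
8: · MOVMI
9: ✓ MOVNE  r3←0xd5
10: ✓ SUBCS  r3←0xb7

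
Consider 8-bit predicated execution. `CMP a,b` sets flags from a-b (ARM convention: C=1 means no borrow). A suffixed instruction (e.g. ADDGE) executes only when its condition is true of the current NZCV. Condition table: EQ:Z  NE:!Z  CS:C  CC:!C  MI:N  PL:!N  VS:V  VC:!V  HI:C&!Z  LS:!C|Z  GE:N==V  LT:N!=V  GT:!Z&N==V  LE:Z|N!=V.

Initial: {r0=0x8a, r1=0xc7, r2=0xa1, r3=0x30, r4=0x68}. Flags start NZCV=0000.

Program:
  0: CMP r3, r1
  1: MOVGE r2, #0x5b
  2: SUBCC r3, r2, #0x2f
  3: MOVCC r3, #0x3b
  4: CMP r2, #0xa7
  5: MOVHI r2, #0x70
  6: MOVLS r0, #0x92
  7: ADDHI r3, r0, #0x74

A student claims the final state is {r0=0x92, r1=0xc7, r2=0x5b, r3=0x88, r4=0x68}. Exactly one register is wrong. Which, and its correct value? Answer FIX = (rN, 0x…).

FIX = (r3, 0x3b)

0: ✓ CMP  NZCV=0000
1: ✓ MOVGE  r2←0x5b
2: ✓ SUBCC  r3←0x2c
3: ✓ MOVCC  r3←0x3b
4: ✓ CMP  NZCV=1001
5: · MOVHI
6: ✓ MOVLS  r0←0x92
7: · ADDHI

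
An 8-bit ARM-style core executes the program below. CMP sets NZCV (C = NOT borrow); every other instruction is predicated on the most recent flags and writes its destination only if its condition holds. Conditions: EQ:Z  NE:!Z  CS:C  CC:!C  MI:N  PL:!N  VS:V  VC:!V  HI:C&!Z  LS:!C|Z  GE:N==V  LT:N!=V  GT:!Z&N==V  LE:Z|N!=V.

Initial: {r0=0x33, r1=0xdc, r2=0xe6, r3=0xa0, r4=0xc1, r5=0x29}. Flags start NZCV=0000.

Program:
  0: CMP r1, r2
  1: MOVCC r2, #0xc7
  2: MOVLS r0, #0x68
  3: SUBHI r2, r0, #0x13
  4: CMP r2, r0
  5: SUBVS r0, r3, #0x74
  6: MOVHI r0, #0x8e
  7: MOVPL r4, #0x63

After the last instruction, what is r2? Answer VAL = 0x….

[0] flags=1000 → (cmp)
[1] flags=1000 CC?T → r2=0xc7
[2] flags=1000 LS?T → r0=0x68
[3] flags=1000 HI?F → skip
[4] flags=0011 → (cmp)
[5] flags=0011 VS?T → r0=0x2c
[6] flags=0011 HI?T → r0=0x8e
[7] flags=0011 PL?T → r4=0x63

VAL = 0xc7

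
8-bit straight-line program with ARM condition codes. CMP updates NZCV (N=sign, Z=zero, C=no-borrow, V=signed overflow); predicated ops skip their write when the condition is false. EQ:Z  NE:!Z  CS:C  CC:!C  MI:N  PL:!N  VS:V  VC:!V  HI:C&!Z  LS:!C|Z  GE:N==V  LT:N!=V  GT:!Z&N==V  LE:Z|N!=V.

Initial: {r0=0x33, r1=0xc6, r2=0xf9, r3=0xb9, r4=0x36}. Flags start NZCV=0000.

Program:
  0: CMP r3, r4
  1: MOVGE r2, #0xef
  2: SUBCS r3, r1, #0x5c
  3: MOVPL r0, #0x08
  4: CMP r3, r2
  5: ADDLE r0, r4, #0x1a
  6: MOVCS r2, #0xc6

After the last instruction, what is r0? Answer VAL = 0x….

0: ✓ CMP  NZCV=1010
1: · MOVGE
2: ✓ SUBCS  r3←0x6a
3: · MOVPL
4: ✓ CMP  NZCV=0000
5: · ADDLE
6: · MOVCS

VAL = 0x33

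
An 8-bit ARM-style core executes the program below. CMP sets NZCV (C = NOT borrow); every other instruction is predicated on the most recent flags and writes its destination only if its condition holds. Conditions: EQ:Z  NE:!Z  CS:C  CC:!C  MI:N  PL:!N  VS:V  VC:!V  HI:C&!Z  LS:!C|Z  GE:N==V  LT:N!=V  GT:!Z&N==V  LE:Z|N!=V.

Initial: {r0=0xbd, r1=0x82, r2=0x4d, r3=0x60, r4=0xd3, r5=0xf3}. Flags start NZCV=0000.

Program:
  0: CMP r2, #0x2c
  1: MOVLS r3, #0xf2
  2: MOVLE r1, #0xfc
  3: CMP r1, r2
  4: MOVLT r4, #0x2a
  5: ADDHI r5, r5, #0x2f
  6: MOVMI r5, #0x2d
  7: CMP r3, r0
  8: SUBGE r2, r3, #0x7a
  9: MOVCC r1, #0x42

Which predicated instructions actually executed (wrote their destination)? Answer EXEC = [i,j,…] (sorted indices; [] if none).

[0] flags=0010 → (cmp)
[1] flags=0010 LS?F → skip
[2] flags=0010 LE?F → skip
[3] flags=0011 → (cmp)
[4] flags=0011 LT?T → r4=0x2a
[5] flags=0011 HI?T → r5=0x22
[6] flags=0011 MI?F → skip
[7] flags=1001 → (cmp)
[8] flags=1001 GE?T → r2=0xe6
[9] flags=1001 CC?T → r1=0x42

EXEC = [4,5,8,9]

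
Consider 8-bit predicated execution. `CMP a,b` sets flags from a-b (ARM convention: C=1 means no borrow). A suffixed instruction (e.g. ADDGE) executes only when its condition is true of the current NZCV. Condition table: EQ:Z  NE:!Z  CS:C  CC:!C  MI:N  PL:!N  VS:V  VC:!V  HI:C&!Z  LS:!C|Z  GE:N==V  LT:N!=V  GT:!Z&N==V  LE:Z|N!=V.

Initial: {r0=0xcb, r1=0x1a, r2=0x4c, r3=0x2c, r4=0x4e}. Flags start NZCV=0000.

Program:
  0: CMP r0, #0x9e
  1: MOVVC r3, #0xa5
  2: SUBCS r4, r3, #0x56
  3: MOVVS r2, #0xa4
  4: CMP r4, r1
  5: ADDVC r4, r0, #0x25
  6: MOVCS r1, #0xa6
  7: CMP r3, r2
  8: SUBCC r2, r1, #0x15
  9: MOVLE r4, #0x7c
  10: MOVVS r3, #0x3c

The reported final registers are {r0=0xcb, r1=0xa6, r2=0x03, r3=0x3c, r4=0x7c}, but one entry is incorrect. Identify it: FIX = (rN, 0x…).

[0] flags=0010 → (cmp)
[1] flags=0010 VC?T → r3=0xa5
[2] flags=0010 CS?T → r4=0x4f
[3] flags=0010 VS?F → skip
[4] flags=0010 → (cmp)
[5] flags=0010 VC?T → r4=0xf0
[6] flags=0010 CS?T → r1=0xa6
[7] flags=0011 → (cmp)
[8] flags=0011 CC?F → skip
[9] flags=0011 LE?T → r4=0x7c
[10] flags=0011 VS?T → r3=0x3c

FIX = (r2, 0x4c)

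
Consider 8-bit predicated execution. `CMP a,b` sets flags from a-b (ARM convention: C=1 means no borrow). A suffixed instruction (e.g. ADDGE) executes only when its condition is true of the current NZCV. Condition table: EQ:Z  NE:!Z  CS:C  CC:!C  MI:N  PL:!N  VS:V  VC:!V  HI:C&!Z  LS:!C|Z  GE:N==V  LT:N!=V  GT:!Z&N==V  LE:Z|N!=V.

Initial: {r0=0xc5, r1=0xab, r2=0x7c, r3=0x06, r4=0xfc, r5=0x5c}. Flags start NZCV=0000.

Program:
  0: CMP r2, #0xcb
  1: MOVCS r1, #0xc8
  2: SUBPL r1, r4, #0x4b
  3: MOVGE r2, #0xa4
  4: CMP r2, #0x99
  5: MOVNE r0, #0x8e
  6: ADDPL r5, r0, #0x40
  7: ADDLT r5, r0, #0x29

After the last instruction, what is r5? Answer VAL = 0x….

0: ✓ CMP  NZCV=1001
1: · MOVCS
2: · SUBPL
3: ✓ MOVGE  r2←0xa4
4: ✓ CMP  NZCV=0010
5: ✓ MOVNE  r0←0x8e
6: ✓ ADDPL  r5←0xce
7: · ADDLT

VAL = 0xce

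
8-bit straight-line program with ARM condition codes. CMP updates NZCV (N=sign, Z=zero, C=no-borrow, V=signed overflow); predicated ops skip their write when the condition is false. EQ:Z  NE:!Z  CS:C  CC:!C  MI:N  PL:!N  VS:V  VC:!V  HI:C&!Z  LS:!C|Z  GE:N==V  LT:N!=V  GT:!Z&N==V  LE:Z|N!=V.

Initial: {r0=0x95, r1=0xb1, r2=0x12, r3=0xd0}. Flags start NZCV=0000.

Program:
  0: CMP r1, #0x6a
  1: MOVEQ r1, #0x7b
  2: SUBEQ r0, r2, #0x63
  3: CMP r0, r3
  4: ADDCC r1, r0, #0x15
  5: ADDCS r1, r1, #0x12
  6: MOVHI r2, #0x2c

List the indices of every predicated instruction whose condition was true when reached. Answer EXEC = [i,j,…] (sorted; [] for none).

[0] flags=0011 → (cmp)
[1] flags=0011 EQ?F → skip
[2] flags=0011 EQ?F → skip
[3] flags=1000 → (cmp)
[4] flags=1000 CC?T → r1=0xaa
[5] flags=1000 CS?F → skip
[6] flags=1000 HI?F → skip

EXEC = [4]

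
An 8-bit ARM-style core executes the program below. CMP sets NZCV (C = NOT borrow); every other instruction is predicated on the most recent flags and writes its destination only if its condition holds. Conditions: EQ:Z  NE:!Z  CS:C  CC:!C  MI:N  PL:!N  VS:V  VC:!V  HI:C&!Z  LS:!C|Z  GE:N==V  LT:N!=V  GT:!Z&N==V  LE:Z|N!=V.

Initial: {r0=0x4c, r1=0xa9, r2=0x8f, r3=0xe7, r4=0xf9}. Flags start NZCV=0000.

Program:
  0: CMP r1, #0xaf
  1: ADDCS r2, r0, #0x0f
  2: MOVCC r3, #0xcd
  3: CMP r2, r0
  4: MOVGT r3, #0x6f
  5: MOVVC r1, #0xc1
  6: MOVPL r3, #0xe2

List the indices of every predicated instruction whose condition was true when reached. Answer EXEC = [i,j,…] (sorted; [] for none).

EXEC = [2,6]

[0] flags=1000 → (cmp)
[1] flags=1000 CS?F → skip
[2] flags=1000 CC?T → r3=0xcd
[3] flags=0011 → (cmp)
[4] flags=0011 GT?F → skip
[5] flags=0011 VC?F → skip
[6] flags=0011 PL?T → r3=0xe2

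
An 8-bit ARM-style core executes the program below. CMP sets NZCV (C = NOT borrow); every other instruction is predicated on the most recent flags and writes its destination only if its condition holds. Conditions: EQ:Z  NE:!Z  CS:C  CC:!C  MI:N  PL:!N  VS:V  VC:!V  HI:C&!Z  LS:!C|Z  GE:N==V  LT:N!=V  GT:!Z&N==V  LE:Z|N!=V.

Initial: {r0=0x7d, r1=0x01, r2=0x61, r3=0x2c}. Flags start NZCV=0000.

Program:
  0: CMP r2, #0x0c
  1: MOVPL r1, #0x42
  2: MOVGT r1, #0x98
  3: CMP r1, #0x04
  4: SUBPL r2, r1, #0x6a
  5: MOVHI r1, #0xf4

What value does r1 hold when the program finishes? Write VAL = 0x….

VAL = 0xf4

0: ✓ CMP  NZCV=0010
1: ✓ MOVPL  r1←0x42
2: ✓ MOVGT  r1←0x98
3: ✓ CMP  NZCV=1010
4: · SUBPL
5: ✓ MOVHI  r1←0xf4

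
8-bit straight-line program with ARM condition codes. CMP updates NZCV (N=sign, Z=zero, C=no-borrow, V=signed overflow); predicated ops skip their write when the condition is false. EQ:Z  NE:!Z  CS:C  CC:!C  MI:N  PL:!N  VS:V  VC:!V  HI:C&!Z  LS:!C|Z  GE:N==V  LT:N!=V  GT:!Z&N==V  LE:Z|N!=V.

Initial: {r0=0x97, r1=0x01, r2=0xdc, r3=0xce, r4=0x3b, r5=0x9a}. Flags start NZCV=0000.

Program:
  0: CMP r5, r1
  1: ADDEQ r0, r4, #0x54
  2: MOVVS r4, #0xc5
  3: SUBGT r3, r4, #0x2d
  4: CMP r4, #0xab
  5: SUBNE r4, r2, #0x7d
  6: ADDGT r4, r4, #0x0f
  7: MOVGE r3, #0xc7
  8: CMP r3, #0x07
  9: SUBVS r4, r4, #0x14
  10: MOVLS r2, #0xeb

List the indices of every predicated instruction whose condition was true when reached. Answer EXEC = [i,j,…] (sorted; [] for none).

0: ✓ CMP  NZCV=1010
1: · ADDEQ
2: · MOVVS
3: · SUBGT
4: ✓ CMP  NZCV=1001
5: ✓ SUBNE  r4←0x5f
6: ✓ ADDGT  r4←0x6e
7: ✓ MOVGE  r3←0xc7
8: ✓ CMP  NZCV=1010
9: · SUBVS
10: · MOVLS

EXEC = [5,6,7]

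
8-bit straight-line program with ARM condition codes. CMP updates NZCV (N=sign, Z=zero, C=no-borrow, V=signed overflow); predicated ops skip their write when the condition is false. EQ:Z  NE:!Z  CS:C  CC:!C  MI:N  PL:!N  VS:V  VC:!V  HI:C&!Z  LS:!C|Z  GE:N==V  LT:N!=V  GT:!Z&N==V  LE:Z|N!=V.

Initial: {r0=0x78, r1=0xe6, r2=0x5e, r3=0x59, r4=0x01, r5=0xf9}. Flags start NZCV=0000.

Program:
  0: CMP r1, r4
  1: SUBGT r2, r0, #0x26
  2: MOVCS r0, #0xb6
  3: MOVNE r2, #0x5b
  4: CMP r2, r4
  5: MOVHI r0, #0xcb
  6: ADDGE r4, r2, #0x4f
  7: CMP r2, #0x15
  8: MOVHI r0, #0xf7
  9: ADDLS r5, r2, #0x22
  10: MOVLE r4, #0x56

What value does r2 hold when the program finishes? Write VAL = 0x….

VAL = 0x5b

0: ✓ CMP  NZCV=1010
1: · SUBGT
2: ✓ MOVCS  r0←0xb6
3: ✓ MOVNE  r2←0x5b
4: ✓ CMP  NZCV=0010
5: ✓ MOVHI  r0←0xcb
6: ✓ ADDGE  r4←0xaa
7: ✓ CMP  NZCV=0010
8: ✓ MOVHI  r0←0xf7
9: · ADDLS
10: · MOVLE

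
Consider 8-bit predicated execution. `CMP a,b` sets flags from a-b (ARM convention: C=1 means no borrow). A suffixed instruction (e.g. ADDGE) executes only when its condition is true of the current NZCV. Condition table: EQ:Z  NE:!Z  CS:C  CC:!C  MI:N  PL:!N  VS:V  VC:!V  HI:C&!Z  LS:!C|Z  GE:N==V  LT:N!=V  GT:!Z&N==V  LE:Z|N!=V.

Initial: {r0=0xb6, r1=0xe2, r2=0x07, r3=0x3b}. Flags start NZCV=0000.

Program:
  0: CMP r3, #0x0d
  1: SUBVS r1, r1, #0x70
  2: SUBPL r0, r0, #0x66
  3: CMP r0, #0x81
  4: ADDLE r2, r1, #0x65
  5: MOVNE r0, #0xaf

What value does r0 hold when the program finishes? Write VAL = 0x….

[0] flags=0010 → (cmp)
[1] flags=0010 VS?F → skip
[2] flags=0010 PL?T → r0=0x50
[3] flags=1001 → (cmp)
[4] flags=1001 LE?F → skip
[5] flags=1001 NE?T → r0=0xaf

VAL = 0xaf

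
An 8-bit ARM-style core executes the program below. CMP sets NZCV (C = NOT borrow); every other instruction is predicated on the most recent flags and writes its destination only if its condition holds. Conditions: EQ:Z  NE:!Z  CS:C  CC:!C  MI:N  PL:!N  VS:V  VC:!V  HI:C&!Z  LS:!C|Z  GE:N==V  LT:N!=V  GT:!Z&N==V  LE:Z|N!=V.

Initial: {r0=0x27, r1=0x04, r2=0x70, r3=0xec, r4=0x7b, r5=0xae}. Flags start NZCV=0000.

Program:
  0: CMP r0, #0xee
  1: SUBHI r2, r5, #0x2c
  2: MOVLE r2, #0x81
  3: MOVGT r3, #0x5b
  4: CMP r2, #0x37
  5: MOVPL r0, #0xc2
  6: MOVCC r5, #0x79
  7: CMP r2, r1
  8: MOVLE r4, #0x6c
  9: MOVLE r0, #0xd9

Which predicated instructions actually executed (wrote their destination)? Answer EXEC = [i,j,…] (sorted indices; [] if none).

EXEC = [3,5]

0: ✓ CMP  NZCV=0000
1: · SUBHI
2: · MOVLE
3: ✓ MOVGT  r3←0x5b
4: ✓ CMP  NZCV=0010
5: ✓ MOVPL  r0←0xc2
6: · MOVCC
7: ✓ CMP  NZCV=0010
8: · MOVLE
9: · MOVLE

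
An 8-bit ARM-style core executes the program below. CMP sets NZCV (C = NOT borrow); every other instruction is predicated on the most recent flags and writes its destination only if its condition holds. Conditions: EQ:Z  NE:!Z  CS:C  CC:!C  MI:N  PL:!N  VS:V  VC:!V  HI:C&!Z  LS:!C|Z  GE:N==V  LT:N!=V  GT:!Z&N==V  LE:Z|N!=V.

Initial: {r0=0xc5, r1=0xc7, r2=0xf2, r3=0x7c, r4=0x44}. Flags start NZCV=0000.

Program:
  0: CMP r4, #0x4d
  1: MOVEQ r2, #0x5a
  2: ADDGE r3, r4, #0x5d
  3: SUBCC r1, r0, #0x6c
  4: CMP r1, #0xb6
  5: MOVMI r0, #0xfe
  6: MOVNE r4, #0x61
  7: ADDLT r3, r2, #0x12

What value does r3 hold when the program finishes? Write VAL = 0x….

VAL = 0x7c

0: ✓ CMP  NZCV=1000
1: · MOVEQ
2: · ADDGE
3: ✓ SUBCC  r1←0x59
4: ✓ CMP  NZCV=1001
5: ✓ MOVMI  r0←0xfe
6: ✓ MOVNE  r4←0x61
7: · ADDLT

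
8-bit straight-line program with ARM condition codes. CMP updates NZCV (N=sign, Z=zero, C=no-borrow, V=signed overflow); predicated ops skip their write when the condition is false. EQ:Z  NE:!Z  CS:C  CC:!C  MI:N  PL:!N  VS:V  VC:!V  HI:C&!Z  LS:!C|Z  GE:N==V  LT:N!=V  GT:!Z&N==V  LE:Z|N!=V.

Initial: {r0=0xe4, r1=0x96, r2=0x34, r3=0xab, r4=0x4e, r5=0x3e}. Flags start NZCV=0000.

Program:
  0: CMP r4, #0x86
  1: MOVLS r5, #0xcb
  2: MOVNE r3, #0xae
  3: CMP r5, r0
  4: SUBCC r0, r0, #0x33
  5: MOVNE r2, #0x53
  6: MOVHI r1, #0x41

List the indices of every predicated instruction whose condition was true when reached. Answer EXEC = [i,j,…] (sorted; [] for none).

EXEC = [1,2,4,5]

0: ✓ CMP  NZCV=1001
1: ✓ MOVLS  r5←0xcb
2: ✓ MOVNE  r3←0xae
3: ✓ CMP  NZCV=1000
4: ✓ SUBCC  r0←0xb1
5: ✓ MOVNE  r2←0x53
6: · MOVHI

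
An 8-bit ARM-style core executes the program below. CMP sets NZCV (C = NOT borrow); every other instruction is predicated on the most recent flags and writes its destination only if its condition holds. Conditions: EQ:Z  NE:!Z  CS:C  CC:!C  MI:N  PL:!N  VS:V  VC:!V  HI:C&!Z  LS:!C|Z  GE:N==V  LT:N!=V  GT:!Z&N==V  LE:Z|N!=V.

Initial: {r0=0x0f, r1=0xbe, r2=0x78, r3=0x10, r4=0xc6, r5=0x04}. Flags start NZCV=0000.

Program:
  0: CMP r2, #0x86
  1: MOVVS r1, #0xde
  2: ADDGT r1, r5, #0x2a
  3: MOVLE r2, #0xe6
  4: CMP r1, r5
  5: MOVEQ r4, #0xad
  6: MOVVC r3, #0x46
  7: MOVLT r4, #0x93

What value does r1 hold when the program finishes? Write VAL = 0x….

VAL = 0x2e

0: ✓ CMP  NZCV=1001
1: ✓ MOVVS  r1←0xde
2: ✓ ADDGT  r1←0x2e
3: · MOVLE
4: ✓ CMP  NZCV=0010
5: · MOVEQ
6: ✓ MOVVC  r3←0x46
7: · MOVLT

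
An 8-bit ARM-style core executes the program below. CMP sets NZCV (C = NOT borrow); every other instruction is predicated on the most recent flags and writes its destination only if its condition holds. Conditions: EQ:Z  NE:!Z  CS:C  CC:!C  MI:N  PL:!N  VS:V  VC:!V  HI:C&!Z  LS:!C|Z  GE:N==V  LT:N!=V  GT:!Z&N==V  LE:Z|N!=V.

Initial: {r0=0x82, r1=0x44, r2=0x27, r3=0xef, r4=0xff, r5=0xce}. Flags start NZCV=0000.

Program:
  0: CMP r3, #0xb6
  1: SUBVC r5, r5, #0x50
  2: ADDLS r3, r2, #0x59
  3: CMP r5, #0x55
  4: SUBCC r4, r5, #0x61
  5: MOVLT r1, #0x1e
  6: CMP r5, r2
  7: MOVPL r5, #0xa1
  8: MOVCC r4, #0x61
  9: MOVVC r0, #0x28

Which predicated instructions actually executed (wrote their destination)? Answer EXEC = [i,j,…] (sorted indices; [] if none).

EXEC = [1,7,9]

0: ✓ CMP  NZCV=0010
1: ✓ SUBVC  r5←0x7e
2: · ADDLS
3: ✓ CMP  NZCV=0010
4: · SUBCC
5: · MOVLT
6: ✓ CMP  NZCV=0010
7: ✓ MOVPL  r5←0xa1
8: · MOVCC
9: ✓ MOVVC  r0←0x28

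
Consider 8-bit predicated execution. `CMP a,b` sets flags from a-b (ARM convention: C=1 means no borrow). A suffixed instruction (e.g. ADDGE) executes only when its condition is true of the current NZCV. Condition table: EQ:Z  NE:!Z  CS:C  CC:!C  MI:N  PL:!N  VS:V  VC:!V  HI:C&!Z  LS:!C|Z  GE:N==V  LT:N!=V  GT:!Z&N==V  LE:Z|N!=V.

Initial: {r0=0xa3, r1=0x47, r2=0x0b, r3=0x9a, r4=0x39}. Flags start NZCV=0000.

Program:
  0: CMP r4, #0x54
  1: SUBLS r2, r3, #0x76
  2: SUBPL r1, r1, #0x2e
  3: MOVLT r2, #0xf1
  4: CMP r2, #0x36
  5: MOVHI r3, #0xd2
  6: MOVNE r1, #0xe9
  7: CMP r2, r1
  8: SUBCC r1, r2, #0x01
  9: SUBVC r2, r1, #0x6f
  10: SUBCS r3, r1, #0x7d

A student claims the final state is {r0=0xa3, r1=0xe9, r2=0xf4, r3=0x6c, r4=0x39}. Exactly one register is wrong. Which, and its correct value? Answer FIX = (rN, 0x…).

FIX = (r2, 0x7a)

0: ✓ CMP  NZCV=1000
1: ✓ SUBLS  r2←0x24
2: · SUBPL
3: ✓ MOVLT  r2←0xf1
4: ✓ CMP  NZCV=1010
5: ✓ MOVHI  r3←0xd2
6: ✓ MOVNE  r1←0xe9
7: ✓ CMP  NZCV=0010
8: · SUBCC
9: ✓ SUBVC  r2←0x7a
10: ✓ SUBCS  r3←0x6c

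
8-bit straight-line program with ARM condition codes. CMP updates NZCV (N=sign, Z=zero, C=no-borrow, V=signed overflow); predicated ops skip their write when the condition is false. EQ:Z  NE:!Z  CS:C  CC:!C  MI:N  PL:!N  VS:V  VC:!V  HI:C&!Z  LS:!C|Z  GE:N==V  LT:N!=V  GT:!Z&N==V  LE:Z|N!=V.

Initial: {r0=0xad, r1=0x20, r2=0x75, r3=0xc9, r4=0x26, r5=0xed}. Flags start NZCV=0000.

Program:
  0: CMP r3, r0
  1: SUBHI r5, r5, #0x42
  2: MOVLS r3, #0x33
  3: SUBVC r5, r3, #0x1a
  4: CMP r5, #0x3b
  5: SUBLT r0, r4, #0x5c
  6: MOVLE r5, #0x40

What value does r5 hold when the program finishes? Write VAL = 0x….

0: ✓ CMP  NZCV=0010
1: ✓ SUBHI  r5←0xab
2: · MOVLS
3: ✓ SUBVC  r5←0xaf
4: ✓ CMP  NZCV=0011
5: ✓ SUBLT  r0←0xca
6: ✓ MOVLE  r5←0x40

VAL = 0x40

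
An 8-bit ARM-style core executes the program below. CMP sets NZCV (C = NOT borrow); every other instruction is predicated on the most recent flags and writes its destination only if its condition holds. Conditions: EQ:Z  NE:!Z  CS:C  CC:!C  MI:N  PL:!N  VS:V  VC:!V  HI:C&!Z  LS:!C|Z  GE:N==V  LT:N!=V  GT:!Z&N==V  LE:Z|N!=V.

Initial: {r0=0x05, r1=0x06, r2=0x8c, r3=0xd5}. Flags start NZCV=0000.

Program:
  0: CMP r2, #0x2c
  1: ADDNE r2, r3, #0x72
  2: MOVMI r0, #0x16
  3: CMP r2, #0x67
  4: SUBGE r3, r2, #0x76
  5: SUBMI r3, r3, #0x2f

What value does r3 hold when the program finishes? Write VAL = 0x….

[0] flags=0011 → (cmp)
[1] flags=0011 NE?T → r2=0x47
[2] flags=0011 MI?F → skip
[3] flags=1000 → (cmp)
[4] flags=1000 GE?F → skip
[5] flags=1000 MI?T → r3=0xa6

VAL = 0xa6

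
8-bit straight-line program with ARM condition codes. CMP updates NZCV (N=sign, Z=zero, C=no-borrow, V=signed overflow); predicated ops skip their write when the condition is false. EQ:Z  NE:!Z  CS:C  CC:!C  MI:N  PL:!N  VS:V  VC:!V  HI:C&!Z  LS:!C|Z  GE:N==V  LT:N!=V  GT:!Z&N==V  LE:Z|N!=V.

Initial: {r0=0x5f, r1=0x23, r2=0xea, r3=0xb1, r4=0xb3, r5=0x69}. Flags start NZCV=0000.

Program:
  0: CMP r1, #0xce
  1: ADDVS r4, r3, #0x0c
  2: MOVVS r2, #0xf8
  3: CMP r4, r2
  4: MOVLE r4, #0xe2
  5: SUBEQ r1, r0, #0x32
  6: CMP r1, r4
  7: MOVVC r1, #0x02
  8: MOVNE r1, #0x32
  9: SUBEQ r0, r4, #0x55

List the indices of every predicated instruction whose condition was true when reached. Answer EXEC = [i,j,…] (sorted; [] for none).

EXEC = [4,7,8]

0: ✓ CMP  NZCV=0000
1: · ADDVS
2: · MOVVS
3: ✓ CMP  NZCV=1000
4: ✓ MOVLE  r4←0xe2
5: · SUBEQ
6: ✓ CMP  NZCV=0000
7: ✓ MOVVC  r1←0x02
8: ✓ MOVNE  r1←0x32
9: · SUBEQ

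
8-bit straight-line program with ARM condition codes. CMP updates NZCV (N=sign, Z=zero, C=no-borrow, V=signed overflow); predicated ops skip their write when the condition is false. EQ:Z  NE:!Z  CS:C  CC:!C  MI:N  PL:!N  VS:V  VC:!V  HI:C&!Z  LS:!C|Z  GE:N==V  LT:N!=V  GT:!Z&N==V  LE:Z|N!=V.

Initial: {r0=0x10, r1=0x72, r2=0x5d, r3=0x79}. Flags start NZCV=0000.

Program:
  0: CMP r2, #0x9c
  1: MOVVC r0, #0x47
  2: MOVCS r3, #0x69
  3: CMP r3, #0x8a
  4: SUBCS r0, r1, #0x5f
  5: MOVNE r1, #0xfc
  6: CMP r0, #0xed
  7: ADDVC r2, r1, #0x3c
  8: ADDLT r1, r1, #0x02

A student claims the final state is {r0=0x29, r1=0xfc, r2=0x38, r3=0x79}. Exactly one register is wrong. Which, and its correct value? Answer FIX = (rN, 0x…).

0: ✓ CMP  NZCV=1001
1: · MOVVC
2: · MOVCS
3: ✓ CMP  NZCV=1001
4: · SUBCS
5: ✓ MOVNE  r1←0xfc
6: ✓ CMP  NZCV=0000
7: ✓ ADDVC  r2←0x38
8: · ADDLT

FIX = (r0, 0x10)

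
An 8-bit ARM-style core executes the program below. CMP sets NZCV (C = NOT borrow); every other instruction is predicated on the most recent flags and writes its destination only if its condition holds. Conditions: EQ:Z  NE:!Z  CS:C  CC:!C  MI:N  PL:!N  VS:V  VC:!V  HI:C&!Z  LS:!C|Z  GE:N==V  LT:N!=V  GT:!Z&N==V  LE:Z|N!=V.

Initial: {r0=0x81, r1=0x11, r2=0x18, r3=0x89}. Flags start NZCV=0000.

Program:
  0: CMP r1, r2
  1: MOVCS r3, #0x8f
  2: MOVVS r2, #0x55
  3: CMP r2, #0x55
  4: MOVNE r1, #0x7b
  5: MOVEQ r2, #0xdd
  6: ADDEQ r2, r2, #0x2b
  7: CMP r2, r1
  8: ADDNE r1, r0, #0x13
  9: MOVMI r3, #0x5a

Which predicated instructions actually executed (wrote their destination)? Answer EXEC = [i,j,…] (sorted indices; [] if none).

EXEC = [4,8,9]

0: ✓ CMP  NZCV=1000
1: · MOVCS
2: · MOVVS
3: ✓ CMP  NZCV=1000
4: ✓ MOVNE  r1←0x7b
5: · MOVEQ
6: · ADDEQ
7: ✓ CMP  NZCV=1000
8: ✓ ADDNE  r1←0x94
9: ✓ MOVMI  r3←0x5a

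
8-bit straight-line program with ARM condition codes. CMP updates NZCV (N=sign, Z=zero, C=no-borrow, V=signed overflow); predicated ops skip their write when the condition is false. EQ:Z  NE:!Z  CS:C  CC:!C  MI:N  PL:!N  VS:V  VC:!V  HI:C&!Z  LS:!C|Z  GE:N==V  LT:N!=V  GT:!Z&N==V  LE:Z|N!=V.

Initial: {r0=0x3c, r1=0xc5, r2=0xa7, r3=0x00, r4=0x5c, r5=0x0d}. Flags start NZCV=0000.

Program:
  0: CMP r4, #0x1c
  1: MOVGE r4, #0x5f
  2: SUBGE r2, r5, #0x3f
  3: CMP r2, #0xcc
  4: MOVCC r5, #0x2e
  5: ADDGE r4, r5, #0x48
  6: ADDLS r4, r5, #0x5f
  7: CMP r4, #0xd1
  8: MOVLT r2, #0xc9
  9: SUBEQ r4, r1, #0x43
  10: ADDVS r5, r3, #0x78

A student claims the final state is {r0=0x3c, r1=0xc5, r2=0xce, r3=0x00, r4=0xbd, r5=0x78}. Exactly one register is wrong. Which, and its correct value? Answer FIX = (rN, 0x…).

0: ✓ CMP  NZCV=0010
1: ✓ MOVGE  r4←0x5f
2: ✓ SUBGE  r2←0xce
3: ✓ CMP  NZCV=0010
4: · MOVCC
5: ✓ ADDGE  r4←0x55
6: · ADDLS
7: ✓ CMP  NZCV=1001
8: · MOVLT
9: · SUBEQ
10: ✓ ADDVS  r5←0x78

FIX = (r4, 0x55)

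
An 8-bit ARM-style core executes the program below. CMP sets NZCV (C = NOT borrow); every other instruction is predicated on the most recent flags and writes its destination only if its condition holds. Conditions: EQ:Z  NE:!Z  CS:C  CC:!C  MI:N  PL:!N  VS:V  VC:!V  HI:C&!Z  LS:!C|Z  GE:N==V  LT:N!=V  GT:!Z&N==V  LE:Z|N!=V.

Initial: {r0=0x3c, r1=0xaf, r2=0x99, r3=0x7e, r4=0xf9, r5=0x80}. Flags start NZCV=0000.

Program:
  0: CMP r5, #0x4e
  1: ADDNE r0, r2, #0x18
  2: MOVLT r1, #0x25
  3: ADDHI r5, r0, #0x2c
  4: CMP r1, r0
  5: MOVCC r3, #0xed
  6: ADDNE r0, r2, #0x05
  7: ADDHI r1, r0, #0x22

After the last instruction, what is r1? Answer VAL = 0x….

0: ✓ CMP  NZCV=0011
1: ✓ ADDNE  r0←0xb1
2: ✓ MOVLT  r1←0x25
3: ✓ ADDHI  r5←0xdd
4: ✓ CMP  NZCV=0000
5: ✓ MOVCC  r3←0xed
6: ✓ ADDNE  r0←0x9e
7: · ADDHI

VAL = 0x25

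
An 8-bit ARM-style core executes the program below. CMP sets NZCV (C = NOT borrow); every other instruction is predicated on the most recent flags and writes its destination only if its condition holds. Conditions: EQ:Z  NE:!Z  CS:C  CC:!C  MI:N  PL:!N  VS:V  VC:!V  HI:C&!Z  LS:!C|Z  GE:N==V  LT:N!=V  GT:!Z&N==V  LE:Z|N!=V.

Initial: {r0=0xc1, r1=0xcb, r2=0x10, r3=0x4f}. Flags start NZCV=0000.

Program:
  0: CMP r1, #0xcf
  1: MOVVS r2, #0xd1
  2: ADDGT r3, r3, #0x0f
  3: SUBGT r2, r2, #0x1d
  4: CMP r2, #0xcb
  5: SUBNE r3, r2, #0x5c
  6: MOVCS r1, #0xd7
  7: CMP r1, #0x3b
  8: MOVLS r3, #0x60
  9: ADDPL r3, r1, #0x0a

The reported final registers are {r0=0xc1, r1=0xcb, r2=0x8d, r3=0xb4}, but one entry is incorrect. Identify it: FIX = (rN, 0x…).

[0] flags=1000 → (cmp)
[1] flags=1000 VS?F → skip
[2] flags=1000 GT?F → skip
[3] flags=1000 GT?F → skip
[4] flags=0000 → (cmp)
[5] flags=0000 NE?T → r3=0xb4
[6] flags=0000 CS?F → skip
[7] flags=1010 → (cmp)
[8] flags=1010 LS?F → skip
[9] flags=1010 PL?F → skip

FIX = (r2, 0x10)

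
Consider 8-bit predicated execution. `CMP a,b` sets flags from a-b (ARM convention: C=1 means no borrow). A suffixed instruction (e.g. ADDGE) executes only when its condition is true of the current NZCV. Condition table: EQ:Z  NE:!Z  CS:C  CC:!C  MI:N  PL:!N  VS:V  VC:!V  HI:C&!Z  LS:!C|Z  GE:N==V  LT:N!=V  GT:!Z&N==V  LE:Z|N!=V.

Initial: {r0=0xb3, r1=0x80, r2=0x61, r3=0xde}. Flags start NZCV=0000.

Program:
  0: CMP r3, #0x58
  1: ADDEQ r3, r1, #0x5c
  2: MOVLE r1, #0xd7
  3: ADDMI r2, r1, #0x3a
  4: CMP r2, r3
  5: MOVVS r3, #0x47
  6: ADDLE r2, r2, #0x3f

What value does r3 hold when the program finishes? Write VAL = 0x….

VAL = 0xde

[0] flags=1010 → (cmp)
[1] flags=1010 EQ?F → skip
[2] flags=1010 LE?T → r1=0xd7
[3] flags=1010 MI?T → r2=0x11
[4] flags=0000 → (cmp)
[5] flags=0000 VS?F → skip
[6] flags=0000 LE?F → skip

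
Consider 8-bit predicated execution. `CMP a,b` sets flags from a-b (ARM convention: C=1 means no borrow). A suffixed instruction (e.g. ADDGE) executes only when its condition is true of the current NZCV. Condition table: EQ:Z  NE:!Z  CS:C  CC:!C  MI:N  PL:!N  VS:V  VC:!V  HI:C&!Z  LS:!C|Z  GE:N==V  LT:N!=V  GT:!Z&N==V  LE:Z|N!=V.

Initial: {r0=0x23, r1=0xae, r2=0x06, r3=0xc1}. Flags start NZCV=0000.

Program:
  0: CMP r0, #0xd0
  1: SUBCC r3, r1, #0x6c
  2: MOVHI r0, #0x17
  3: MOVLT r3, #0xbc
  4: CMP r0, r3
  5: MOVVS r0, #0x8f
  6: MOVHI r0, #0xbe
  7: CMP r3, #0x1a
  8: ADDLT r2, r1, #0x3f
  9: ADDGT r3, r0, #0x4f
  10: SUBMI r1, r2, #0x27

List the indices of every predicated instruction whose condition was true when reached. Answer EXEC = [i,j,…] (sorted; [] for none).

0: ✓ CMP  NZCV=0000
1: ✓ SUBCC  r3←0x42
2: · MOVHI
3: · MOVLT
4: ✓ CMP  NZCV=1000
5: · MOVVS
6: · MOVHI
7: ✓ CMP  NZCV=0010
8: · ADDLT
9: ✓ ADDGT  r3←0x72
10: · SUBMI

EXEC = [1,9]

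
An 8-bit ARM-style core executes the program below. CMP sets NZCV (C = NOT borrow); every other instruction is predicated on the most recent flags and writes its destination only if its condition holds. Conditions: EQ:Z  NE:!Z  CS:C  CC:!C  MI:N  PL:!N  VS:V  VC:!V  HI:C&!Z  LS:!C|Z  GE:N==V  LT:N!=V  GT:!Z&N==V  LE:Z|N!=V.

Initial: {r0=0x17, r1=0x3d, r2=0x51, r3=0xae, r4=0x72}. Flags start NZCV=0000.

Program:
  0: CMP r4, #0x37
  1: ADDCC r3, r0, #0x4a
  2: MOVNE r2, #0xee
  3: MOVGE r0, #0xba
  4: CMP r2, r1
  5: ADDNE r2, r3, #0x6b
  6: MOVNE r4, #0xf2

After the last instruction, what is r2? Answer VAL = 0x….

0: ✓ CMP  NZCV=0010
1: · ADDCC
2: ✓ MOVNE  r2←0xee
3: ✓ MOVGE  r0←0xba
4: ✓ CMP  NZCV=1010
5: ✓ ADDNE  r2←0x19
6: ✓ MOVNE  r4←0xf2

VAL = 0x19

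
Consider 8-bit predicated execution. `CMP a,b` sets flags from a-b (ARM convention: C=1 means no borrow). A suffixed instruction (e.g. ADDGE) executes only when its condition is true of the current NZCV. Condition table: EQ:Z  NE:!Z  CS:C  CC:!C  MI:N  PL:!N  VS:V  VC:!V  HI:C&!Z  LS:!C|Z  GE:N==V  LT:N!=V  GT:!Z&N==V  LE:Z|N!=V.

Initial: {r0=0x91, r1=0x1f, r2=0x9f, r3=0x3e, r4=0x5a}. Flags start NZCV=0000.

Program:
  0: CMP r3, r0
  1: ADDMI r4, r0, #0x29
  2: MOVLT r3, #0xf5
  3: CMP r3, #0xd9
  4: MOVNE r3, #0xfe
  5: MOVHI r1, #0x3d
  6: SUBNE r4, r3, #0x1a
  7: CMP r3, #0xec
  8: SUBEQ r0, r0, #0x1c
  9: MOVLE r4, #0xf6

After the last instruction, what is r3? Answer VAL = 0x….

VAL = 0xfe

[0] flags=1001 → (cmp)
[1] flags=1001 MI?T → r4=0xba
[2] flags=1001 LT?F → skip
[3] flags=0000 → (cmp)
[4] flags=0000 NE?T → r3=0xfe
[5] flags=0000 HI?F → skip
[6] flags=0000 NE?T → r4=0xe4
[7] flags=0010 → (cmp)
[8] flags=0010 EQ?F → skip
[9] flags=0010 LE?F → skip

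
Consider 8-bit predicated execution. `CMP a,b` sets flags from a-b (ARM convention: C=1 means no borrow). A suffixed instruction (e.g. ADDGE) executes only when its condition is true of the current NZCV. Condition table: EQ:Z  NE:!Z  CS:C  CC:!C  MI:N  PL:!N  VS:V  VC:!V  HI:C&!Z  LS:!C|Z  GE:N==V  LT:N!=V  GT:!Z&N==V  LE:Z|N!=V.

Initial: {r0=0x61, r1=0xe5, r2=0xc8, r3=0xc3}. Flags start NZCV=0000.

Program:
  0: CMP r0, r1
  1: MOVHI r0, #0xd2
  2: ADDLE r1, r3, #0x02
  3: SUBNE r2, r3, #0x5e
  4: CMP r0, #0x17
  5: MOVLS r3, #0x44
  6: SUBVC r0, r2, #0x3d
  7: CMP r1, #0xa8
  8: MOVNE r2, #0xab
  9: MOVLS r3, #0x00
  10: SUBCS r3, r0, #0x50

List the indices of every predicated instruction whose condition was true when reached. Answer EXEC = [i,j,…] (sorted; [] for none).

0: ✓ CMP  NZCV=0000
1: · MOVHI
2: · ADDLE
3: ✓ SUBNE  r2←0x65
4: ✓ CMP  NZCV=0010
5: · MOVLS
6: ✓ SUBVC  r0←0x28
7: ✓ CMP  NZCV=0010
8: ✓ MOVNE  r2←0xab
9: · MOVLS
10: ✓ SUBCS  r3←0xd8

EXEC = [3,6,8,10]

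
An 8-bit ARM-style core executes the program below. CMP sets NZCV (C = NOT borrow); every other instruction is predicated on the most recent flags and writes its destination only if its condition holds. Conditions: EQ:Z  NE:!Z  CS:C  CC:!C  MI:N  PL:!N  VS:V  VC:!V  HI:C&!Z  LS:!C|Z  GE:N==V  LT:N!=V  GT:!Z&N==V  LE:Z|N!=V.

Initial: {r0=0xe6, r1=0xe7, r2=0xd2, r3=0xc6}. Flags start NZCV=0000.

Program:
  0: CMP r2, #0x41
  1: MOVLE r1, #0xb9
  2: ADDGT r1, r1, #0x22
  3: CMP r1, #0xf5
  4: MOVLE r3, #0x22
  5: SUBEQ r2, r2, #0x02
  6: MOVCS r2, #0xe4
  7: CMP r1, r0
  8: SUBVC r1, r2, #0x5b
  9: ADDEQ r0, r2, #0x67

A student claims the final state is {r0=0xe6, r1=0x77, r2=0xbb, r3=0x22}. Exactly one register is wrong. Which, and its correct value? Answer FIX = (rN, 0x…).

0: ✓ CMP  NZCV=1010
1: ✓ MOVLE  r1←0xb9
2: · ADDGT
3: ✓ CMP  NZCV=1000
4: ✓ MOVLE  r3←0x22
5: · SUBEQ
6: · MOVCS
7: ✓ CMP  NZCV=1000
8: ✓ SUBVC  r1←0x77
9: · ADDEQ

FIX = (r2, 0xd2)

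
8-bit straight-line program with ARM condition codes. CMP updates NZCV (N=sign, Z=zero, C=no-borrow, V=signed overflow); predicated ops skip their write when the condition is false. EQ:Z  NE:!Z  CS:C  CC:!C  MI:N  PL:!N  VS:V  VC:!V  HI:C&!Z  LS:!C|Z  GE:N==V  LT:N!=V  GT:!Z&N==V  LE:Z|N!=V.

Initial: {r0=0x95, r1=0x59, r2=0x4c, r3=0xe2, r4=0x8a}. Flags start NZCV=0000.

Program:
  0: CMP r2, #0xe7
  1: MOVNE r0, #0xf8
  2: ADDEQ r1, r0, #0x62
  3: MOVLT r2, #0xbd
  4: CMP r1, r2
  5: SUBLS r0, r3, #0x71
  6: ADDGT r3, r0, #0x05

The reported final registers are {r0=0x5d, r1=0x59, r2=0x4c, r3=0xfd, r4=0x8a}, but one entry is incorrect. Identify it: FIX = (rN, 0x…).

FIX = (r0, 0xf8)

0: ✓ CMP  NZCV=0000
1: ✓ MOVNE  r0←0xf8
2: · ADDEQ
3: · MOVLT
4: ✓ CMP  NZCV=0010
5: · SUBLS
6: ✓ ADDGT  r3←0xfd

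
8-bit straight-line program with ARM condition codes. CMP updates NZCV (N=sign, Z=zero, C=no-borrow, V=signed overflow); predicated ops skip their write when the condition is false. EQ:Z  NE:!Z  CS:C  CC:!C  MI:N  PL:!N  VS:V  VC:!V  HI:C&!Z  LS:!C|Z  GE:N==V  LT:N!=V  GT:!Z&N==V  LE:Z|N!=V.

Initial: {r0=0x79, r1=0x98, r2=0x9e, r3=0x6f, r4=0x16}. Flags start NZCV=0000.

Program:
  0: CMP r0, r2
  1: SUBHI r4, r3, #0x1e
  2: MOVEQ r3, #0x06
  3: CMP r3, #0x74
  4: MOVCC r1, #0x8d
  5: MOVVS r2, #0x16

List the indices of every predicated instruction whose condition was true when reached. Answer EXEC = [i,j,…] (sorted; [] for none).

[0] flags=1001 → (cmp)
[1] flags=1001 HI?F → skip
[2] flags=1001 EQ?F → skip
[3] flags=1000 → (cmp)
[4] flags=1000 CC?T → r1=0x8d
[5] flags=1000 VS?F → skip

EXEC = [4]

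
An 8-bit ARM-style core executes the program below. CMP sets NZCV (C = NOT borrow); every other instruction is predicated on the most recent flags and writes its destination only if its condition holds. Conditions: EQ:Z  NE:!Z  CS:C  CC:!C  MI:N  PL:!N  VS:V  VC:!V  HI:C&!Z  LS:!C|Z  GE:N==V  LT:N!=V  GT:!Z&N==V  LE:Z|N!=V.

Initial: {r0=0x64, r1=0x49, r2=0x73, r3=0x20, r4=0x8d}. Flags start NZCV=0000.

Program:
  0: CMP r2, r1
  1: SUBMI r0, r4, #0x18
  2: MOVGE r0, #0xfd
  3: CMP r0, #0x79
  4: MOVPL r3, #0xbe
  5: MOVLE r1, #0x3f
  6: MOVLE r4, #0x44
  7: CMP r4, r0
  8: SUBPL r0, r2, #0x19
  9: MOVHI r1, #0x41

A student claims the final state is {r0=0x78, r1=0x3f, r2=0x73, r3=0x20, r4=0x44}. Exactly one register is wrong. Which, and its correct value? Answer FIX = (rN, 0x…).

FIX = (r0, 0x5a)

[0] flags=0010 → (cmp)
[1] flags=0010 MI?F → skip
[2] flags=0010 GE?T → r0=0xfd
[3] flags=1010 → (cmp)
[4] flags=1010 PL?F → skip
[5] flags=1010 LE?T → r1=0x3f
[6] flags=1010 LE?T → r4=0x44
[7] flags=0000 → (cmp)
[8] flags=0000 PL?T → r0=0x5a
[9] flags=0000 HI?F → skip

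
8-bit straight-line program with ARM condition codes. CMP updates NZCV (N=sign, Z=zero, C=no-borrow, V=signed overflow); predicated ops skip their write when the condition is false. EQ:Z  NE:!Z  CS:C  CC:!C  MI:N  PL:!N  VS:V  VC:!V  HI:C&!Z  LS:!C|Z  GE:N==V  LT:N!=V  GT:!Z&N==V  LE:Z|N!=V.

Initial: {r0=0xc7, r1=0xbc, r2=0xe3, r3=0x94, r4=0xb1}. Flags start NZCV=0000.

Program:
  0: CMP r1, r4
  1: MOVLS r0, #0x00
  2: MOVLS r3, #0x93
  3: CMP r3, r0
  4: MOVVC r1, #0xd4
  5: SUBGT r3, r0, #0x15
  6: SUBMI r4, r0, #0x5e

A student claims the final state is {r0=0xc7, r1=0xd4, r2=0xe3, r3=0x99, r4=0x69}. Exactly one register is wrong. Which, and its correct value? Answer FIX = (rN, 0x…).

0: ✓ CMP  NZCV=0010
1: · MOVLS
2: · MOVLS
3: ✓ CMP  NZCV=1000
4: ✓ MOVVC  r1←0xd4
5: · SUBGT
6: ✓ SUBMI  r4←0x69

FIX = (r3, 0x94)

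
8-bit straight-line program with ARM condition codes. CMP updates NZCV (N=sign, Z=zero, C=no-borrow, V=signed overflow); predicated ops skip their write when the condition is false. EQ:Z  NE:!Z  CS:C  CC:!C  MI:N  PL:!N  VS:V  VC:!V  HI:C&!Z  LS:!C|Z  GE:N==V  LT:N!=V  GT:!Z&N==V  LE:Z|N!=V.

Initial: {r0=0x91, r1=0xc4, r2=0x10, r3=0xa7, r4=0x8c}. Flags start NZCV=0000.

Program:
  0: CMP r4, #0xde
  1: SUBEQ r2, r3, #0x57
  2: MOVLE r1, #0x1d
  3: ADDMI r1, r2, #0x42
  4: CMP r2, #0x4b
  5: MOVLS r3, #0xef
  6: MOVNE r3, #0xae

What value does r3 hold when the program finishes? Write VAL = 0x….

[0] flags=1000 → (cmp)
[1] flags=1000 EQ?F → skip
[2] flags=1000 LE?T → r1=0x1d
[3] flags=1000 MI?T → r1=0x52
[4] flags=1000 → (cmp)
[5] flags=1000 LS?T → r3=0xef
[6] flags=1000 NE?T → r3=0xae

VAL = 0xae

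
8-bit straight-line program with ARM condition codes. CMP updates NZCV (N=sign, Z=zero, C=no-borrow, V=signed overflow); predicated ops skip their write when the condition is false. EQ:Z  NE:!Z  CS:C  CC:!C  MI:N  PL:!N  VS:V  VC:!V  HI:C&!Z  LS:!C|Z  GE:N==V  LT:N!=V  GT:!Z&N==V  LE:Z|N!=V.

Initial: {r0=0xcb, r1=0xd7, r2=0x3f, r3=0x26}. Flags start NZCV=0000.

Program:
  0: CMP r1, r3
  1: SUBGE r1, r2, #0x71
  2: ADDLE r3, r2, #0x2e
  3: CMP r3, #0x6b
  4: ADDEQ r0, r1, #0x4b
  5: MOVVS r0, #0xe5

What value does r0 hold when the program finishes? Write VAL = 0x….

VAL = 0xcb

0: ✓ CMP  NZCV=1010
1: · SUBGE
2: ✓ ADDLE  r3←0x6d
3: ✓ CMP  NZCV=0010
4: · ADDEQ
5: · MOVVS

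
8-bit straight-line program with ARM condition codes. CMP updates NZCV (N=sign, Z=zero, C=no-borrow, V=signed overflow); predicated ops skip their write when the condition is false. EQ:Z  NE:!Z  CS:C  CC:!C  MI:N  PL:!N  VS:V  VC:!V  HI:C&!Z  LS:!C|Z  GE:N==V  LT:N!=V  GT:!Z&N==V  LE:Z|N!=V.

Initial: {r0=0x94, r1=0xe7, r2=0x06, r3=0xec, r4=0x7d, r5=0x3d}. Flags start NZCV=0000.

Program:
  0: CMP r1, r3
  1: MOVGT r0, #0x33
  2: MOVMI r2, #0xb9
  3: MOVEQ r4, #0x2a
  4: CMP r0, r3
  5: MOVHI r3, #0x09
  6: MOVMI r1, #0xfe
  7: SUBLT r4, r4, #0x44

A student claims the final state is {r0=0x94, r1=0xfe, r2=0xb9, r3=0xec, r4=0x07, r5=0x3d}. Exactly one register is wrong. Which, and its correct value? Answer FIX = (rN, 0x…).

0: ✓ CMP  NZCV=1000
1: · MOVGT
2: ✓ MOVMI  r2←0xb9
3: · MOVEQ
4: ✓ CMP  NZCV=1000
5: · MOVHI
6: ✓ MOVMI  r1←0xfe
7: ✓ SUBLT  r4←0x39

FIX = (r4, 0x39)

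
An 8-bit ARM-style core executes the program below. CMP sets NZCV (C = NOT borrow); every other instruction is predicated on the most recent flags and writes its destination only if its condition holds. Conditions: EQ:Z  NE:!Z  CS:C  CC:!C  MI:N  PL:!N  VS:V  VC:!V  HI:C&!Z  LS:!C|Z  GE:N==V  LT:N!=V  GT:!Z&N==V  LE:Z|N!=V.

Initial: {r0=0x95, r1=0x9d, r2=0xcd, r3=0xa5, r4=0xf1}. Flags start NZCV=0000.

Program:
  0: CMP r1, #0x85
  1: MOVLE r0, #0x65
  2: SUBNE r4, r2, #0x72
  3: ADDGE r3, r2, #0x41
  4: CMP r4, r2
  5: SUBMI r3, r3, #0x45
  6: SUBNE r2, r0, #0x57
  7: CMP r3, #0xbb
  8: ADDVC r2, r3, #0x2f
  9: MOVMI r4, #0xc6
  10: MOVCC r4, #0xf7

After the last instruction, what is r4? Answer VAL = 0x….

VAL = 0x5b

0: ✓ CMP  NZCV=0010
1: · MOVLE
2: ✓ SUBNE  r4←0x5b
3: ✓ ADDGE  r3←0x0e
4: ✓ CMP  NZCV=1001
5: ✓ SUBMI  r3←0xc9
6: ✓ SUBNE  r2←0x3e
7: ✓ CMP  NZCV=0010
8: ✓ ADDVC  r2←0xf8
9: · MOVMI
10: · MOVCC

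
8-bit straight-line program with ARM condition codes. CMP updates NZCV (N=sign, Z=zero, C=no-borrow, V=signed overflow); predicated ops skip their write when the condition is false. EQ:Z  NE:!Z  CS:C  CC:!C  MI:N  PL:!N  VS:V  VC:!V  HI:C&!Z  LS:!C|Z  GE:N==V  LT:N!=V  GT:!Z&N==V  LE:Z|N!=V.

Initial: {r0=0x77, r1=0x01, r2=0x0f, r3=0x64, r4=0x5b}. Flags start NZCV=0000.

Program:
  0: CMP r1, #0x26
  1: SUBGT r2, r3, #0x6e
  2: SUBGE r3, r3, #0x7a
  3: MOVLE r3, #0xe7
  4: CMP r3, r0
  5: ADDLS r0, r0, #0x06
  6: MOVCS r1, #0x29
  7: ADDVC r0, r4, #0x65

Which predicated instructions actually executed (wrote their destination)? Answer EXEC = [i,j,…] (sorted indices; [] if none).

[0] flags=1000 → (cmp)
[1] flags=1000 GT?F → skip
[2] flags=1000 GE?F → skip
[3] flags=1000 LE?T → r3=0xe7
[4] flags=0011 → (cmp)
[5] flags=0011 LS?F → skip
[6] flags=0011 CS?T → r1=0x29
[7] flags=0011 VC?F → skip

EXEC = [3,6]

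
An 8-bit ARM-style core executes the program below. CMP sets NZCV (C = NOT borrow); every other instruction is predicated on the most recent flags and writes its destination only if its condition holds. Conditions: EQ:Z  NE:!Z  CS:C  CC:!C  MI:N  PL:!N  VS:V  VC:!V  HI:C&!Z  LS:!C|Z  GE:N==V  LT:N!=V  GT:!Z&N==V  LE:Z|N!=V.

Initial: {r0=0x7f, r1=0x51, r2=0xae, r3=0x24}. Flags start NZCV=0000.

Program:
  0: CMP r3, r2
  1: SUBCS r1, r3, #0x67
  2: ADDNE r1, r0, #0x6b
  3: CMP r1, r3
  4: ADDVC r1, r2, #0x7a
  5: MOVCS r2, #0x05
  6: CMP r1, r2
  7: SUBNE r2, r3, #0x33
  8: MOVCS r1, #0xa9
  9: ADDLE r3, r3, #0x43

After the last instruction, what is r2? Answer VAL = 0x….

VAL = 0xf1

0: ✓ CMP  NZCV=0000
1: · SUBCS
2: ✓ ADDNE  r1←0xea
3: ✓ CMP  NZCV=1010
4: ✓ ADDVC  r1←0x28
5: ✓ MOVCS  r2←0x05
6: ✓ CMP  NZCV=0010
7: ✓ SUBNE  r2←0xf1
8: ✓ MOVCS  r1←0xa9
9: · ADDLE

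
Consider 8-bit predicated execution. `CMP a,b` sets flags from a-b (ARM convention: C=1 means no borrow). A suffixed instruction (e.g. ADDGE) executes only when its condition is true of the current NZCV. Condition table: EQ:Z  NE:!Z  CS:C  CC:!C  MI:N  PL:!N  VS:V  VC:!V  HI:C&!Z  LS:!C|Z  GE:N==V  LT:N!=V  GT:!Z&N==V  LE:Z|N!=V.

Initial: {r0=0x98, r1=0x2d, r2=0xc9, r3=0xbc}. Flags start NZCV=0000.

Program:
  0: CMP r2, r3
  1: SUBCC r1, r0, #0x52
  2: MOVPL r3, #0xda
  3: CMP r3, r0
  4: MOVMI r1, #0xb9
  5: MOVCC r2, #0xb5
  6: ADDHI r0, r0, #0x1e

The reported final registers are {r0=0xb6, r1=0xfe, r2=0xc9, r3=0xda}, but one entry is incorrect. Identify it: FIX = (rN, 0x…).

0: ✓ CMP  NZCV=0010
1: · SUBCC
2: ✓ MOVPL  r3←0xda
3: ✓ CMP  NZCV=0010
4: · MOVMI
5: · MOVCC
6: ✓ ADDHI  r0←0xb6

FIX = (r1, 0x2d)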